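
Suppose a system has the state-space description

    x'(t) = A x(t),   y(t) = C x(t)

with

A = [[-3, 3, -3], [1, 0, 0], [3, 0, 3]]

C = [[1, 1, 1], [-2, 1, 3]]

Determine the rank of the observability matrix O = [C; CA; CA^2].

3

CA = [[1, 3, 0], [16, -6, 15]]
CA^2 = [[0, 3, -3], [-9, 48, -3]]
Observability matrix O = [C; CA; CA^2] = [[1, 1, 1], [-2, 1, 3], [1, 3, 0], [16, -6, 15], [0, 3, -3], [-9, 48, -3]]
Take the 3×3 submatrix of O formed by rows 1, 2, 3: [[1, 1, 1], [-2, 1, 3], [1, 3, 0]]. Its determinant is 1·(1·0 - 3·3) - 1·((-2)·0 - 3·1) + 1·((-2)·3 - 1·1) = 1·(-9) - 1·(-3) + 1·(-7) = -13 ≠ 0.
So rank(O) ≥ 3; since O has 3 columns, rank(O) = 3.
rank(O) = 3 = n, so the pair (A, C) is completely observable.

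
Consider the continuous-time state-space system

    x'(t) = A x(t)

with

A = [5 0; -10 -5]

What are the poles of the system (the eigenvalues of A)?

det(sI - A) = s^2 - (tr A)s + det A, with tr A = 5 + (-5) = 0 and det A = 5·(-5) - 0·(-10) = -25 - 0 = -25.
So p(s) = det(sI - A) = s^2 - 25.
Factor s^2 - 25: two numbers with sum 0 and product -25 are 5 and -5, so s^2 - 25 = (s - 5)(s + 5).
Hence p(s) = (s - 5) (s + 5), with roots -5, 5.
At least one eigenvalue has non-negative real part, so the system is not asymptotically stable.

-5, 5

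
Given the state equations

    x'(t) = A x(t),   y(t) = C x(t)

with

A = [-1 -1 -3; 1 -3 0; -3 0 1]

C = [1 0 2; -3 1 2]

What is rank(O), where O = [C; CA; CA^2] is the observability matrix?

CA = [[-7, -1, -1], [-2, 0, 11]]
CA^2 = [[9, 10, 20], [-31, 2, 17]]
Observability matrix O = [C; CA; CA^2] = [[1, 0, 2], [-3, 1, 2], [-7, -1, -1], [-2, 0, 11], [9, 10, 20], [-31, 2, 17]]
Take the 3×3 submatrix of O formed by rows 1, 2, 3: [[1, 0, 2], [-3, 1, 2], [-7, -1, -1]]. Its determinant is 1·(1·(-1) - 2·(-1)) - 0·((-3)·(-1) - 2·(-7)) + 2·((-3)·(-1) - 1·(-7)) = 1·1 - 0·17 + 2·10 = 21 ≠ 0.
So rank(O) ≥ 3; since O has 3 columns, rank(O) = 3.
rank(O) = 3 = n, so the pair (A, C) is completely observable.

3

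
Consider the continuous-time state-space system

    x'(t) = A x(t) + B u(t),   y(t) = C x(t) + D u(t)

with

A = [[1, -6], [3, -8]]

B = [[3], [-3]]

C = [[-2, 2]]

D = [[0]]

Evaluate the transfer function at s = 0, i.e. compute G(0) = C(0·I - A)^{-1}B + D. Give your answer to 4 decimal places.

G(0) = C(-A)^{-1}B + D = -C A^{-1} B + D.
det A = 10, so A^{-1} = (1/10)·adj(A) = [[-4/5, 3/5], [-3/10, 1/10]]
A^{-1} B = [-21/5, -6/5]^T
C A^{-1} B = 6
G(0) = D - C A^{-1} B = 0 - (6) = -6

-6.0000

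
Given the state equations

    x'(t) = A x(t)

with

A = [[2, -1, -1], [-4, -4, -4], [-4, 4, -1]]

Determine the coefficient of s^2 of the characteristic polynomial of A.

Expand det(sI - A) for the 3×3 matrix.
p(s) = s^3 + 3s^2 + 2s - 60.
(Check: constant term = det(-A) = (-1)^3 det A = -60; coefficient of s^2 = -tr A = 3.)
The coefficient of s^2 is 3.

3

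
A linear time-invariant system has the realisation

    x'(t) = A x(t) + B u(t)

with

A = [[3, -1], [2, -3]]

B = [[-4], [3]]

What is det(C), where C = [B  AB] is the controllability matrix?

AB = [[-15], [-17]]
Controllability matrix C = [B  AB] = [[-4, -15], [3, -17]]
det(C) = (-4)·(-17) - (-15)·3 = 68 - (-45) = 113
Since det(C) ≠ 0, rank(C) = 2 and the system is completely controllable.

113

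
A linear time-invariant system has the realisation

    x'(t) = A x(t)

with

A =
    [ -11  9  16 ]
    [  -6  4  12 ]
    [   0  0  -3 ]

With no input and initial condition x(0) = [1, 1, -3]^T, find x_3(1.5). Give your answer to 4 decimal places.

det(sI - A) = s^3 - (tr A)s^2 + (M11 + M22 + M33)s - det A, where Mii is the 2×2 principal minor of A obtained by deleting row i and column i.
tr A = (-11) + 4 + (-3) = -10; M11 = 4·(-3) - 12·0 = -12 - 0 = -12; M22 = (-11)·(-3) - 16·0 = 33 - 0 = 33; M33 = (-11)·4 - 9·(-6) = -44 - (-54) = 10; sum of minors = 31.
det A = (-11)·(4·(-3) - 12·0) - 9·((-6)·(-3) - 12·0) + 16·((-6)·0 - 4·0) = (-11)·(-12) - 9·18 + 16·0 = -30.
So p(s) = det(sI - A) = s^3 + 10s^2 + 31s + 30.
Rational-root test: any integer root divides 30. Testing small divisors, s = -2 works: p(-2) = -8 + 40 + (-62) + 30 = 0, so (s + 2) is a factor.
Dividing, p(s) = (s + 2)(s^2 + 8s + 15).
Factor s^2 + 8s + 15: two numbers with sum -8 and product 15 are -3 and -5, so s^2 + 8s + 15 = (s + 3)(s + 5).
Hence p(s) = (s + 2) (s + 3) (s + 5), with roots -5, -3, -2.
The eigenvalues -5, -3, -2 are distinct and real, so A is diagonalisable and x(t) = e^{At} x(0) = V diag(e^{λ_i t}) V^{-1} x(0), where the columns of V are the eigenvectors.
λ = -5: A - (-5)I = [[-6, 9, 16], [-6, 9, 12], [0, 0, 2]]. v must be orthogonal to every row; (row 1) × (row 2) = [-36, -24, 0], so take v_1 = [-3, -2, 0]^T.
λ = -3: A - (-3)I = [[-8, 9, 16], [-6, 7, 12], [0, 0, 0]]. v must be orthogonal to every row; (row 1) × (row 2) = [-4, 0, -2], so take v_2 = [2, 0, 1]^T.
λ = -2: A - (-2)I = [[-9, 9, 16], [-6, 6, 12], [0, 0, -1]]. v must be orthogonal to every row; (row 1) × (row 2) = [12, 12, 0], so take v_3 = [-1, -1, 0]^T.
V = [v_1 v_2 v_3] = [[-3, 2, -1], [-2, 0, -1], [0, 1, 0]] has det V = -1, so V^{-1} = adj(V)/det V = [[-1, 1, 2], [0, 0, 1], [2, -3, -4]].
Modal coordinates z(0) = V^{-1} x(0): (-1)·1 + 1·1 + 2·(-3) = -6; 0·1 + 0·1 + 1·(-3) = -3; 2·1 + (-3)·1 + (-4)·(-3) = 11; so z(0) = [-6, -3, 11]^T.
x_3(t) = Σ_i (v_i)_3 · z_i(0) · e^{λ_i t} (row 3 of V times the modal terms).
x_3(1.5) = 0·(-6)·e^{-5·1.5} + 1·(-3)·e^{-3·1.5} + 0·11·e^{-2·1.5} = 0·0.000553 + (-3)·0.011109 + 0·0.049787 = -0.0333.

-0.0333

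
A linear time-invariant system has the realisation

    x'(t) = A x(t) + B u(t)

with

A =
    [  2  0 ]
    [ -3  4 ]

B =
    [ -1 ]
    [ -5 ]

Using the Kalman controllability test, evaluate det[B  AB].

7

AB = [[-2], [-17]]
Controllability matrix C = [B  AB] = [[-1, -2], [-5, -17]]
det(C) = (-1)·(-17) - (-2)·(-5) = 17 - 10 = 7
Since det(C) ≠ 0, rank(C) = 2 and the system is completely controllable.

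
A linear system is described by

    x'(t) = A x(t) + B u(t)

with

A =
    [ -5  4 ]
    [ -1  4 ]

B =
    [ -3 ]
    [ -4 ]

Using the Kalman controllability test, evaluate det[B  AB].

AB = [[-1], [-13]]
Controllability matrix C = [B  AB] = [[-3, -1], [-4, -13]]
det(C) = (-3)·(-13) - (-1)·(-4) = 39 - 4 = 35
Since det(C) ≠ 0, rank(C) = 2 and the system is completely controllable.

35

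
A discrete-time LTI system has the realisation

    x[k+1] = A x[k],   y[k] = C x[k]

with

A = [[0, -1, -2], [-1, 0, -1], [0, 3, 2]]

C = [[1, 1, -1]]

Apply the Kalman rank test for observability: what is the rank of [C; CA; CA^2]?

CA = [[-1, -4, -5]]
CA^2 = [[4, -14, -4]]
Observability matrix O = [C; CA; CA^2] = [[1, 1, -1], [-1, -4, -5], [4, -14, -4]]
det(O) = 1·((-4)·(-4) - (-5)·(-14)) - 1·((-1)·(-4) - (-5)·4) + (-1)·((-1)·(-14) - (-4)·4) = 1·(-54) - 1·24 + (-1)·30 = -108 ≠ 0, so rank(O) = 3.
rank(O) = 3 = n, so the pair (A, C) is completely observable.

3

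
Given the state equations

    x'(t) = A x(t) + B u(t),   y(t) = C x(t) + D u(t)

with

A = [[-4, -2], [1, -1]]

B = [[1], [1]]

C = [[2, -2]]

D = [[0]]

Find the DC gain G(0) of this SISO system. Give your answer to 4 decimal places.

-2.0000

G(0) = C(-A)^{-1}B + D = -C A^{-1} B + D.
det A = 6, so A^{-1} = (1/6)·adj(A) = [[-1/6, 1/3], [-1/6, -2/3]]
A^{-1} B = [1/6, -5/6]^T
C A^{-1} B = 2
G(0) = D - C A^{-1} B = 0 - (2) = -2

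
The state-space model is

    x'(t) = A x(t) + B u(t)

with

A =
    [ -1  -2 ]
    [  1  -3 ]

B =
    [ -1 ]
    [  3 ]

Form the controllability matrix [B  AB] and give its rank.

AB = [[-5], [-10]]
Controllability matrix C = [B  AB] = [[-1, -5], [3, -10]]
det(C) = (-1)·(-10) - (-5)·3 = 10 - (-15) = 25 ≠ 0, so rank(C) = 2.
rank(C) = 2 = n, so the pair (A, B) is completely controllable.

2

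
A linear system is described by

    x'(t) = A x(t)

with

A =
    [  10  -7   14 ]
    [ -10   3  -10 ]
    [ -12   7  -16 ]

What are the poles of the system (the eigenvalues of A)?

det(sI - A) = s^3 - (tr A)s^2 + (M11 + M22 + M33)s - det A, where Mii is the 2×2 principal minor of A obtained by deleting row i and column i.
tr A = 10 + 3 + (-16) = -3; M11 = 3·(-16) - (-10)·7 = -48 - (-70) = 22; M22 = 10·(-16) - 14·(-12) = -160 - (-168) = 8; M33 = 10·3 - (-7)·(-10) = 30 - 70 = -40; sum of minors = -10.
det A = 10·(3·(-16) - (-10)·7) - (-7)·((-10)·(-16) - (-10)·(-12)) + 14·((-10)·7 - 3·(-12)) = 10·22 - (-7)·40 + 14·(-34) = 24.
So p(s) = det(sI - A) = s^3 + 3s^2 - 10s - 24.
Rational-root test: any integer root divides -24. Testing small divisors, s = -2 works: p(-2) = -8 + 12 + 20 + (-24) = 0, so (s + 2) is a factor.
Dividing, p(s) = (s + 2)(s^2 + s - 12).
Factor s^2 + s - 12: two numbers with sum -1 and product -12 are 3 and -4, so s^2 + s - 12 = (s - 3)(s + 4).
Hence p(s) = (s - 3) (s + 2) (s + 4), with roots -4, -2, 3.
At least one eigenvalue has non-negative real part, so the system is not asymptotically stable.

-4, -2, 3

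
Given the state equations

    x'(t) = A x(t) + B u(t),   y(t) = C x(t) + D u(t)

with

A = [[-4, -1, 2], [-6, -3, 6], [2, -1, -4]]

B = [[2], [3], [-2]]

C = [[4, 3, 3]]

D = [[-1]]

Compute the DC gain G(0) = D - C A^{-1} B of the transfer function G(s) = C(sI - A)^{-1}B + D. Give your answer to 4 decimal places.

-0.5000

G(0) = C(-A)^{-1}B + D = -C A^{-1} B + D.
det A = -36, so A^{-1} = (1/-36)·adj(A) = [[-1/2, 1/6, 0], [1/3, -1/3, -1/3], [-1/3, 1/6, -1/6]]
A^{-1} B = [-1/2, 1/3, 1/6]^T
C A^{-1} B = -1/2
G(0) = D - C A^{-1} B = -1 - (-1/2) = -1/2 ≈ -0.5000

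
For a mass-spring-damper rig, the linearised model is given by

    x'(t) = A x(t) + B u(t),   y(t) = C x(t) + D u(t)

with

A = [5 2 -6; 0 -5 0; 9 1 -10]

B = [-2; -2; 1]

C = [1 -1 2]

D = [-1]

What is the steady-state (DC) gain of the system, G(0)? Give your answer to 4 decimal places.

G(0) = C(-A)^{-1}B + D = -C A^{-1} B + D.
det A = -20, so A^{-1} = (1/-20)·adj(A) = [[-5/2, -7/10, 3/2], [0, -1/5, 0], [-9/4, -13/20, 5/4]]
A^{-1} B = [79/10, 2/5, 141/20]^T
C A^{-1} B = 108/5
G(0) = D - C A^{-1} B = -1 - (108/5) = -113/5 ≈ -22.6000

-22.6000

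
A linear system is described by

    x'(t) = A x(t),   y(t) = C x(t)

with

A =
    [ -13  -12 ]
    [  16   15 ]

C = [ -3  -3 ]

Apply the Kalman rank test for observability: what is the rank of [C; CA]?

CA = [[-9, -9]]
Observability matrix O = [C; CA] = [[-3, -3], [-9, -9]]
Every row of O is a scalar multiple of row 1 = [-3, -3] (multipliers 1, 3), so the rows span a one-dimensional space.
O ≠ 0, hence rank(O) = 1.
rank(O) = 1 < n = 2, so the pair (A, C) is not completely observable.

1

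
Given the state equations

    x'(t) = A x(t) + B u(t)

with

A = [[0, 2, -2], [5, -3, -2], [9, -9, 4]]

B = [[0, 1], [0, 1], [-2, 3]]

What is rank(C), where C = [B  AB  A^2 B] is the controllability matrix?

AB = [[4, -4], [4, -4], [-8, 12]]
A^2B = [[24, -32], [24, -32], [-32, 48]]
Controllability matrix C = [B  AB  A^2B] = [[0, 1, 4, -4, 24, -32], [0, 1, 4, -4, 24, -32], [-2, 3, -8, 12, -32, 48]]
The rows r1, r2, r3 of C are linearly dependent: -r1 + r2 = 0 (check each entry), so rank(C) ≤ 2.
The 2×2 minor from rows 1, 3, columns 1, 2 is 0·3 - 1·(-2) = 0 - (-2) = 2 ≠ 0, so rank(C) = 2.
rank(C) = 2 < n = 3, so the pair (A, B) is not completely controllable.

2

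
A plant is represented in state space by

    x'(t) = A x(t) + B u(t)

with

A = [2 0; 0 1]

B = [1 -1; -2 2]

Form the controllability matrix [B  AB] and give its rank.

AB = [[2, -2], [-2, 2]]
Controllability matrix C = [B  AB] = [[1, -1, 2, -2], [-2, 2, -2, 2]]
Take the 2×2 submatrix of C formed by columns 1, 3: [[1, 2], [-2, -2]]. Its determinant is 1·(-2) - 2·(-2) = -2 - (-4) = 2 ≠ 0.
So rank(C) ≥ 2; since C has 2 rows, rank(C) = 2.
rank(C) = 2 = n, so the pair (A, B) is completely controllable.

2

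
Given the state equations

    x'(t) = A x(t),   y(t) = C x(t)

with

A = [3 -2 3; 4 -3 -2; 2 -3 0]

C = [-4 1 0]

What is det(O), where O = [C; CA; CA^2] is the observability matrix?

-1552

CA = [[-8, 5, -14]]
CA^2 = [[-32, 43, -34]]
Observability matrix O = [C; CA; CA^2] = [[-4, 1, 0], [-8, 5, -14], [-32, 43, -34]]
Expanding along the first row, det(O) = (-4)·(5·(-34) - (-14)·43) - 1·((-8)·(-34) - (-14)·(-32)) + 0·((-8)·43 - 5·(-32)) = (-4)·432 - 1·(-176) + 0·(-184) = -1552
Since det(O) ≠ 0, rank(O) = 3 and the system is completely observable.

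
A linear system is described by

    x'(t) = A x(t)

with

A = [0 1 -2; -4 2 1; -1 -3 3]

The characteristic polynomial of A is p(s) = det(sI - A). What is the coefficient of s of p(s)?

Expand det(sI - A) for the 3×3 matrix.
p(s) = s^3 - 5s^2 + 11s + 17.
(Check: constant term = det(-A) = (-1)^3 det A = 17; coefficient of s^2 = -tr A = -5.)
The coefficient of s is 11.

11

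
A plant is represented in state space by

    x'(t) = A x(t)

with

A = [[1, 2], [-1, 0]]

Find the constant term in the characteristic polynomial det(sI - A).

For a 2×2 matrix, det(sI - A) = s^2 - (tr A)s + det A.
tr A = 1, det A = 2.
So p(s) = s^2 - s + 2.
The constant term is 2.

2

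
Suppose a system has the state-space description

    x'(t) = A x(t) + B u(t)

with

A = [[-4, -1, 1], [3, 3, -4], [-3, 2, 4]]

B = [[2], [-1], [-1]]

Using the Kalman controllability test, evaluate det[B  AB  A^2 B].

1627

AB = [[-8], [7], [-12]]
A^2B = [[13], [45], [-10]]
Controllability matrix C = [B  AB  A^2B] = [[2, -8, 13], [-1, 7, 45], [-1, -12, -10]]
Expanding along the first row, det(C) = 2·(7·(-10) - 45·(-12)) - (-8)·((-1)·(-10) - 45·(-1)) + 13·((-1)·(-12) - 7·(-1)) = 2·470 - (-8)·55 + 13·19 = 1627
Since det(C) ≠ 0, rank(C) = 3 and the system is completely controllable.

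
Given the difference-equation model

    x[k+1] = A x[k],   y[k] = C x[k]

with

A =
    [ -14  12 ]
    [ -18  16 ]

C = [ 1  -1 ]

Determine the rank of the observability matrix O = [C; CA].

1

CA = [[4, -4]]
Observability matrix O = [C; CA] = [[1, -1], [4, -4]]
Every row of O is a scalar multiple of row 1 = [1, -1] (multipliers 1, 4), so the rows span a one-dimensional space.
O ≠ 0, hence rank(O) = 1.
rank(O) = 1 < n = 2, so the pair (A, C) is not completely observable.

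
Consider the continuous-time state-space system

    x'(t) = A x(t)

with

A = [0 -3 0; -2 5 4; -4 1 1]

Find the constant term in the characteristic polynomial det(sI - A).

-42

Expand det(sI - A) for the 3×3 matrix.
p(s) = s^3 - 6s^2 - 5s - 42.
(Check: constant term = det(-A) = (-1)^3 det A = -42; coefficient of s^2 = -tr A = -6.)
The constant term is -42.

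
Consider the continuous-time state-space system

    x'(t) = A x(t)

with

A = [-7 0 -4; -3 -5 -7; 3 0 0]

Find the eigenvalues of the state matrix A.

-5, -4, -3

det(sI - A) = s^3 - (tr A)s^2 + (M11 + M22 + M33)s - det A, where Mii is the 2×2 principal minor of A obtained by deleting row i and column i.
tr A = (-7) + (-5) + 0 = -12; M11 = (-5)·0 - (-7)·0 = 0 - 0 = 0; M22 = (-7)·0 - (-4)·3 = 0 - (-12) = 12; M33 = (-7)·(-5) - 0·(-3) = 35 - 0 = 35; sum of minors = 47.
det A = (-7)·((-5)·0 - (-7)·0) - 0·((-3)·0 - (-7)·3) + (-4)·((-3)·0 - (-5)·3) = (-7)·0 - 0·21 + (-4)·15 = -60.
So p(s) = det(sI - A) = s^3 + 12s^2 + 47s + 60.
Rational-root test: any integer root divides 60. Testing small divisors, s = -3 works: p(-3) = -27 + 108 + (-141) + 60 = 0, so (s + 3) is a factor.
Dividing, p(s) = (s + 3)(s^2 + 9s + 20).
Factor s^2 + 9s + 20: two numbers with sum -9 and product 20 are -4 and -5, so s^2 + 9s + 20 = (s + 4)(s + 5).
Hence p(s) = (s + 3) (s + 4) (s + 5), with roots -5, -4, -3.
All eigenvalues have negative real part, so the system is asymptotically stable.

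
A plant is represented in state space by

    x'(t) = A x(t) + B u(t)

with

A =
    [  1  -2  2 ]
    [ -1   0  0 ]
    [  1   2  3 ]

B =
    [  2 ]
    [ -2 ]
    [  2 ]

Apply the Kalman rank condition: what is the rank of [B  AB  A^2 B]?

AB = [[10], [-2], [4]]
A^2B = [[22], [-10], [18]]
Controllability matrix C = [B  AB  A^2B] = [[2, 10, 22], [-2, -2, -10], [2, 4, 18]]
det(C) = 2·((-2)·18 - (-10)·4) - 10·((-2)·18 - (-10)·2) + 22·((-2)·4 - (-2)·2) = 2·4 - 10·(-16) + 22·(-4) = 80 ≠ 0, so rank(C) = 3.
rank(C) = 3 = n, so the pair (A, B) is completely controllable.

3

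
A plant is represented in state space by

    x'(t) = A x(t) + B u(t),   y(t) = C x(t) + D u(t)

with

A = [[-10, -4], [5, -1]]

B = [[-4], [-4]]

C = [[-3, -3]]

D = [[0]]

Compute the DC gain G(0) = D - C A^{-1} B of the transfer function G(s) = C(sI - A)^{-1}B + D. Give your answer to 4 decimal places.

4.8000

G(0) = C(-A)^{-1}B + D = -C A^{-1} B + D.
det A = 30, so A^{-1} = (1/30)·adj(A) = [[-1/30, 2/15], [-1/6, -1/3]]
A^{-1} B = [-2/5, 2]^T
C A^{-1} B = -24/5
G(0) = D - C A^{-1} B = 0 - (-24/5) = 24/5 ≈ 4.8000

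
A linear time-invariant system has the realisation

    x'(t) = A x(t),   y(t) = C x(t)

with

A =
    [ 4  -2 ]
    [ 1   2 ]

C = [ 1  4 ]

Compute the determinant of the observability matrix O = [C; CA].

-26

CA = [[8, 6]]
Observability matrix O = [C; CA] = [[1, 4], [8, 6]]
det(O) = 1·6 - 4·8 = 6 - 32 = -26
Since det(O) ≠ 0, rank(O) = 2 and the system is completely observable.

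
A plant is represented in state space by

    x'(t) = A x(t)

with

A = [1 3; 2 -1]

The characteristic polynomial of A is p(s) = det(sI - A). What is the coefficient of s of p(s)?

For a 2×2 matrix, det(sI - A) = s^2 - (tr A)s + det A.
tr A = 0, det A = -7.
So p(s) = s^2 - 7.
The coefficient of s is 0.

0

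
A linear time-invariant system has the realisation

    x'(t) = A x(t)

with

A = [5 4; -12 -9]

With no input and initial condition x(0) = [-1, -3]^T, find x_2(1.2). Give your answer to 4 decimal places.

det(sI - A) = s^2 - (tr A)s + det A, with tr A = 5 + (-9) = -4 and det A = 5·(-9) - 4·(-12) = -45 - (-48) = 3.
So p(s) = det(sI - A) = s^2 + 4s + 3.
Factor s^2 + 4s + 3: two numbers with sum -4 and product 3 are -1 and -3, so s^2 + 4s + 3 = (s + 1)(s + 3).
Hence p(s) = (s + 1) (s + 3), with roots -3, -1.
The eigenvalues -3, -1 are distinct and real, so A is diagonalisable and x(t) = e^{At} x(0) = V diag(e^{λ_i t}) V^{-1} x(0), where the columns of V are the eigenvectors.
λ = -3: A - (-3)I = [[8, 4], [-12, -6]]. Row 1 gives 8·v1 + 4·v2 = 0, so take v_1 = [-1, 2]^T.
λ = -1: A - (-1)I = [[6, 4], [-12, -8]]. Row 1 gives 6·v1 + 4·v2 = 0, so take v_2 = [2, -3]^T.
V = [v_1 v_2] = [[-1, 2], [2, -3]] has det V = -1, so V^{-1} = adj(V)/det V = [[3, 2], [2, 1]].
Modal coordinates z(0) = V^{-1} x(0): 3·(-1) + 2·(-3) = -9; 2·(-1) + 1·(-3) = -5; so z(0) = [-9, -5]^T.
x_2(t) = Σ_i (v_i)_2 · z_i(0) · e^{λ_i t} (row 2 of V times the modal terms).
x_2(1.2) = 2·(-9)·e^{-3·1.2} + (-3)·(-5)·e^{-1·1.2} = (-18)·0.027324 + 15·0.301194 = 4.0261.

4.0261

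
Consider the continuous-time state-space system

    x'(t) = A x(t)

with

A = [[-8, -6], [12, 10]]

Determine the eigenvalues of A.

det(sI - A) = s^2 - (tr A)s + det A, with tr A = (-8) + 10 = 2 and det A = (-8)·10 - (-6)·12 = -80 - (-72) = -8.
So p(s) = det(sI - A) = s^2 - 2s - 8.
Factor s^2 - 2s - 8: two numbers with sum 2 and product -8 are 4 and -2, so s^2 - 2s - 8 = (s - 4)(s + 2).
Hence p(s) = (s - 4) (s + 2), with roots -2, 4.
At least one eigenvalue has non-negative real part, so the system is not asymptotically stable.

-2, 4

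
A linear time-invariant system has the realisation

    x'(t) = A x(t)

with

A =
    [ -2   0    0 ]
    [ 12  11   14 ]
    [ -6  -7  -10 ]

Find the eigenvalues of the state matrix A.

det(sI - A) = s^3 - (tr A)s^2 + (M11 + M22 + M33)s - det A, where Mii is the 2×2 principal minor of A obtained by deleting row i and column i.
tr A = (-2) + 11 + (-10) = -1; M11 = 11·(-10) - 14·(-7) = -110 - (-98) = -12; M22 = (-2)·(-10) - 0·(-6) = 20 - 0 = 20; M33 = (-2)·11 - 0·12 = -22 - 0 = -22; sum of minors = -14.
det A = (-2)·(11·(-10) - 14·(-7)) - 0·(12·(-10) - 14·(-6)) + 0·(12·(-7) - 11·(-6)) = (-2)·(-12) - 0·(-36) + 0·(-18) = 24.
So p(s) = det(sI - A) = s^3 + s^2 - 14s - 24.
Rational-root test: any integer root divides -24. Testing small divisors, s = -2 works: p(-2) = -8 + 4 + 28 + (-24) = 0, so (s + 2) is a factor.
Dividing, p(s) = (s + 2)(s^2 - s - 12).
Factor s^2 - s - 12: two numbers with sum 1 and product -12 are 4 and -3, so s^2 - s - 12 = (s - 4)(s + 3).
Hence p(s) = (s - 4) (s + 2) (s + 3), with roots -3, -2, 4.
At least one eigenvalue has non-negative real part, so the system is not asymptotically stable.

-3, -2, 4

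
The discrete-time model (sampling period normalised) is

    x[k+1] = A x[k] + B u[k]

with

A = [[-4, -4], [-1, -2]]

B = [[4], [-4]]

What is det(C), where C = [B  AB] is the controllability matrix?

16

AB = [[0], [4]]
Controllability matrix C = [B  AB] = [[4, 0], [-4, 4]]
det(C) = 4·4 - 0·(-4) = 16 - 0 = 16
Since det(C) ≠ 0, rank(C) = 2 and the system is completely controllable.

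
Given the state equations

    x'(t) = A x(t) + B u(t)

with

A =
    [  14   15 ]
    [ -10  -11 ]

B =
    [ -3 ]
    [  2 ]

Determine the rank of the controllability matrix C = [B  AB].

1

AB = [[-12], [8]]
Controllability matrix C = [B  AB] = [[-3, -12], [2, 8]]
Every column of C is a scalar multiple of column 1 = [-3, 2] (multipliers 1, 4), so the columns span a one-dimensional space.
C ≠ 0, hence rank(C) = 1.
rank(C) = 1 < n = 2, so the pair (A, B) is not completely controllable.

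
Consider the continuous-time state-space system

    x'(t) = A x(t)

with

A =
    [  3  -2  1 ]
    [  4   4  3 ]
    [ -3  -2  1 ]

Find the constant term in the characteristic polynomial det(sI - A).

-60

Expand det(sI - A) for the 3×3 matrix.
p(s) = s^3 - 8s^2 + 36s - 60.
(Check: constant term = det(-A) = (-1)^3 det A = -60; coefficient of s^2 = -tr A = -8.)
The constant term is -60.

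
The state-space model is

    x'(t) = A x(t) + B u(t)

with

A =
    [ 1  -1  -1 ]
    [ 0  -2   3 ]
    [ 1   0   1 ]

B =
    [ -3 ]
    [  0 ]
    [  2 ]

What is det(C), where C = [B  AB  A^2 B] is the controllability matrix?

AB = [[-5], [6], [-1]]
A^2B = [[-10], [-15], [-6]]
Controllability matrix C = [B  AB  A^2B] = [[-3, -5, -10], [0, 6, -15], [2, -1, -6]]
Expanding along the first row, det(C) = (-3)·(6·(-6) - (-15)·(-1)) - (-5)·(0·(-6) - (-15)·2) + (-10)·(0·(-1) - 6·2) = (-3)·(-51) - (-5)·30 + (-10)·(-12) = 423
Since det(C) ≠ 0, rank(C) = 3 and the system is completely controllable.

423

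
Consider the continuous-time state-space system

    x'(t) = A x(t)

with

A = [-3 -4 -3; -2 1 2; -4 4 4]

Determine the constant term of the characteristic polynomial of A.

Expand det(sI - A) for the 3×3 matrix.
p(s) = s^3 - 2s^2 - 39s - 24.
(Check: constant term = det(-A) = (-1)^3 det A = -24; coefficient of s^2 = -tr A = -2.)
The constant term is -24.

-24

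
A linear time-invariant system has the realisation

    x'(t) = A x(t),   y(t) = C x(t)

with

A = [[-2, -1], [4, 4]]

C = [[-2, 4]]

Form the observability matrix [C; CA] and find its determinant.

-116

CA = [[20, 18]]
Observability matrix O = [C; CA] = [[-2, 4], [20, 18]]
det(O) = (-2)·18 - 4·20 = -36 - 80 = -116
Since det(O) ≠ 0, rank(O) = 2 and the system is completely observable.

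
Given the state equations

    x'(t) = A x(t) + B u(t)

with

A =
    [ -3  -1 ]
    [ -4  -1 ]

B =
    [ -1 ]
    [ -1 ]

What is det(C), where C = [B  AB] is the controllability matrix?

-1

AB = [[4], [5]]
Controllability matrix C = [B  AB] = [[-1, 4], [-1, 5]]
det(C) = (-1)·5 - 4·(-1) = -5 - (-4) = -1
Since det(C) ≠ 0, rank(C) = 2 and the system is completely controllable.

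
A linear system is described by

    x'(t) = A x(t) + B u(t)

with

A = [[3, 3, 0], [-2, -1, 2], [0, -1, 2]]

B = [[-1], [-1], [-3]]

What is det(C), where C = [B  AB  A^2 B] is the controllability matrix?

AB = [[-6], [-3], [-5]]
A^2B = [[-27], [5], [-7]]
Controllability matrix C = [B  AB  A^2B] = [[-1, -6, -27], [-1, -3, 5], [-3, -5, -7]]
Expanding along the first row, det(C) = (-1)·((-3)·(-7) - 5·(-5)) - (-6)·((-1)·(-7) - 5·(-3)) + (-27)·((-1)·(-5) - (-3)·(-3)) = (-1)·46 - (-6)·22 + (-27)·(-4) = 194
Since det(C) ≠ 0, rank(C) = 3 and the system is completely controllable.

194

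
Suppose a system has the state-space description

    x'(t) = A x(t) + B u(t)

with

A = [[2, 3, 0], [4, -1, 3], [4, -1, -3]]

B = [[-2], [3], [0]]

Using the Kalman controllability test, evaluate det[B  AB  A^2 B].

AB = [[5], [-11], [-11]]
A^2B = [[-23], [-2], [64]]
Controllability matrix C = [B  AB  A^2B] = [[-2, 5, -23], [3, -11, -2], [0, -11, 64]]
Expanding along the first row, det(C) = (-2)·((-11)·64 - (-2)·(-11)) - 5·(3·64 - (-2)·0) + (-23)·(3·(-11) - (-11)·0) = (-2)·(-726) - 5·192 + (-23)·(-33) = 1251
Since det(C) ≠ 0, rank(C) = 3 and the system is completely controllable.

1251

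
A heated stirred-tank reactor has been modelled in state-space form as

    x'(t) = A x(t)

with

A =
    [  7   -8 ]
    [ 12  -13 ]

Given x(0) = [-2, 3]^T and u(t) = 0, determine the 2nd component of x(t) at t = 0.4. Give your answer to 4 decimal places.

-6.0138

det(sI - A) = s^2 - (tr A)s + det A, with tr A = 7 + (-13) = -6 and det A = 7·(-13) - (-8)·12 = -91 - (-96) = 5.
So p(s) = det(sI - A) = s^2 + 6s + 5.
Factor s^2 + 6s + 5: two numbers with sum -6 and product 5 are -1 and -5, so s^2 + 6s + 5 = (s + 1)(s + 5).
Hence p(s) = (s + 1) (s + 5), with roots -5, -1.
The eigenvalues -5, -1 are distinct and real, so A is diagonalisable and x(t) = e^{At} x(0) = V diag(e^{λ_i t}) V^{-1} x(0), where the columns of V are the eigenvectors.
λ = -5: A - (-5)I = [[12, -8], [12, -8]]. Row 1 gives 12·v1 + (-8)·v2 = 0, so take v_1 = [2, 3]^T.
λ = -1: A - (-1)I = [[8, -8], [12, -12]]. Row 1 gives 8·v1 + (-8)·v2 = 0, so take v_2 = [1, 1]^T.
V = [v_1 v_2] = [[2, 1], [3, 1]] has det V = -1, so V^{-1} = adj(V)/det V = [[-1, 1], [3, -2]].
Modal coordinates z(0) = V^{-1} x(0): (-1)·(-2) + 1·3 = 5; 3·(-2) + (-2)·3 = -12; so z(0) = [5, -12]^T.
x_2(t) = Σ_i (v_i)_2 · z_i(0) · e^{λ_i t} (row 2 of V times the modal terms).
x_2(0.4) = 3·5·e^{-5·0.4} + 1·(-12)·e^{-1·0.4} = 15·0.135335 + (-12)·0.670320 = -6.0138.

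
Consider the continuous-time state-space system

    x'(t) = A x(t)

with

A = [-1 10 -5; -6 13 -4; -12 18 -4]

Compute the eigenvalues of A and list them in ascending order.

det(sI - A) = s^3 - (tr A)s^2 + (M11 + M22 + M33)s - det A, where Mii is the 2×2 principal minor of A obtained by deleting row i and column i.
tr A = (-1) + 13 + (-4) = 8; M11 = 13·(-4) - (-4)·18 = -52 - (-72) = 20; M22 = (-1)·(-4) - (-5)·(-12) = 4 - 60 = -56; M33 = (-1)·13 - 10·(-6) = -13 - (-60) = 47; sum of minors = 11.
det A = (-1)·(13·(-4) - (-4)·18) - 10·((-6)·(-4) - (-4)·(-12)) + (-5)·((-6)·18 - 13·(-12)) = (-1)·20 - 10·(-24) + (-5)·48 = -20.
So p(s) = det(sI - A) = s^3 - 8s^2 + 11s + 20.
Rational-root test: any integer root divides 20. Testing small divisors, s = -1 works: p(-1) = -1 + (-8) + (-11) + 20 = 0, so (s + 1) is a factor.
Dividing, p(s) = (s + 1)(s^2 - 9s + 20).
Factor s^2 - 9s + 20: two numbers with sum 9 and product 20 are 5 and 4, so s^2 - 9s + 20 = (s - 5)(s - 4).
Hence p(s) = (s - 5) (s - 4) (s + 1), with roots -1, 4, 5.
At least one eigenvalue has non-negative real part, so the system is not asymptotically stable.

-1, 4, 5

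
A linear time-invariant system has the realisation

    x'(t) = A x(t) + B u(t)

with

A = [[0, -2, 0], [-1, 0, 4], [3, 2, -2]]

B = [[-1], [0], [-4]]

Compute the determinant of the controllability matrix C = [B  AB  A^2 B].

AB = [[0], [-15], [5]]
A^2B = [[30], [20], [-40]]
Controllability matrix C = [B  AB  A^2B] = [[-1, 0, 30], [0, -15, 20], [-4, 5, -40]]
Expanding along the first row, det(C) = (-1)·((-15)·(-40) - 20·5) - 0·(0·(-40) - 20·(-4)) + 30·(0·5 - (-15)·(-4)) = (-1)·500 - 0·80 + 30·(-60) = -2300
Since det(C) ≠ 0, rank(C) = 3 and the system is completely controllable.

-2300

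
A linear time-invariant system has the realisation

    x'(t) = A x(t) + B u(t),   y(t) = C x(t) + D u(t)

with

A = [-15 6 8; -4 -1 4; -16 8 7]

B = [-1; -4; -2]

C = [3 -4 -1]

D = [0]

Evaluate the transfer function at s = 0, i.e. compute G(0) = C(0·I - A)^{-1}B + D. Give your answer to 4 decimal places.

15.6667

G(0) = C(-A)^{-1}B + D = -C A^{-1} B + D.
det A = -15, so A^{-1} = (1/-15)·adj(A) = [[13/5, -22/15, -32/15], [12/5, -23/15, -28/15], [16/5, -8/5, -13/5]]
A^{-1} B = [113/15, 112/15, 42/5]^T
C A^{-1} B = -47/3
G(0) = D - C A^{-1} B = 0 - (-47/3) = 47/3 ≈ 15.6667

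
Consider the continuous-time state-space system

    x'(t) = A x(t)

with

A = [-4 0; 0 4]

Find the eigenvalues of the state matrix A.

det(sI - A) = s^2 - (tr A)s + det A, with tr A = (-4) + 4 = 0 and det A = (-4)·4 - 0·0 = -16 - 0 = -16.
So p(s) = det(sI - A) = s^2 - 16.
Factor s^2 - 16: two numbers with sum 0 and product -16 are 4 and -4, so s^2 - 16 = (s - 4)(s + 4).
Hence p(s) = (s - 4) (s + 4), with roots -4, 4.
At least one eigenvalue has non-negative real part, so the system is not asymptotically stable.

-4, 4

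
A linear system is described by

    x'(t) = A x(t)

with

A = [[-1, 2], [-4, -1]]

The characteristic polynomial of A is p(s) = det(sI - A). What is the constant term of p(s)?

9

For a 2×2 matrix, det(sI - A) = s^2 - (tr A)s + det A.
tr A = -2, det A = 9.
So p(s) = s^2 + 2s + 9.
The constant term is 9.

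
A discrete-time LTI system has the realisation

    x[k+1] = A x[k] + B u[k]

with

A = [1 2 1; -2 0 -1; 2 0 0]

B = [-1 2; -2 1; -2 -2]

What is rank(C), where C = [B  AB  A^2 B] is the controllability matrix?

3

AB = [[-7, 2], [4, -2], [-2, 4]]
A^2B = [[-1, 2], [16, -8], [-14, 4]]
Controllability matrix C = [B  AB  A^2B] = [[-1, 2, -7, 2, -1, 2], [-2, 1, 4, -2, 16, -8], [-2, -2, -2, 4, -14, 4]]
Take the 3×3 submatrix of C formed by columns 1, 2, 3: [[-1, 2, -7], [-2, 1, 4], [-2, -2, -2]]. Its determinant is (-1)·(1·(-2) - 4·(-2)) - 2·((-2)·(-2) - 4·(-2)) + (-7)·((-2)·(-2) - 1·(-2)) = (-1)·6 - 2·12 + (-7)·6 = -72 ≠ 0.
So rank(C) ≥ 3; since C has 3 rows, rank(C) = 3.
rank(C) = 3 = n, so the pair (A, B) is completely controllable.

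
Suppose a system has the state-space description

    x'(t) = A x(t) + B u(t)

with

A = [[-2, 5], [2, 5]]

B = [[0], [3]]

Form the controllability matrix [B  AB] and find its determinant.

AB = [[15], [15]]
Controllability matrix C = [B  AB] = [[0, 15], [3, 15]]
det(C) = 0·15 - 15·3 = 0 - 45 = -45
Since det(C) ≠ 0, rank(C) = 2 and the system is completely controllable.

-45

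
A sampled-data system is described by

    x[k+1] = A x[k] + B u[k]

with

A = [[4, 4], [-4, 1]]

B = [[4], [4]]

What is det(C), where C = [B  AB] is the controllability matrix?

-176

AB = [[32], [-12]]
Controllability matrix C = [B  AB] = [[4, 32], [4, -12]]
det(C) = 4·(-12) - 32·4 = -48 - 128 = -176
Since det(C) ≠ 0, rank(C) = 2 and the system is completely controllable.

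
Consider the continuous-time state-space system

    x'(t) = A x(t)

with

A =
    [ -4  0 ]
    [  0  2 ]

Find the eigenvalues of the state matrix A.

det(sI - A) = s^2 - (tr A)s + det A, with tr A = (-4) + 2 = -2 and det A = (-4)·2 - 0·0 = -8 - 0 = -8.
So p(s) = det(sI - A) = s^2 + 2s - 8.
Factor s^2 + 2s - 8: two numbers with sum -2 and product -8 are 2 and -4, so s^2 + 2s - 8 = (s - 2)(s + 4).
Hence p(s) = (s - 2) (s + 4), with roots -4, 2.
At least one eigenvalue has non-negative real part, so the system is not asymptotically stable.

-4, 2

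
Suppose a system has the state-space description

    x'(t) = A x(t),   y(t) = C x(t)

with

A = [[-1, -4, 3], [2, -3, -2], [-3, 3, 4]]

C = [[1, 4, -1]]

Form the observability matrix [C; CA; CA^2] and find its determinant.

-723

CA = [[10, -19, -9]]
CA^2 = [[-21, -10, 32]]
Observability matrix O = [C; CA; CA^2] = [[1, 4, -1], [10, -19, -9], [-21, -10, 32]]
Expanding along the first row, det(O) = 1·((-19)·32 - (-9)·(-10)) - 4·(10·32 - (-9)·(-21)) + (-1)·(10·(-10) - (-19)·(-21)) = 1·(-698) - 4·131 + (-1)·(-499) = -723
Since det(O) ≠ 0, rank(O) = 3 and the system is completely observable.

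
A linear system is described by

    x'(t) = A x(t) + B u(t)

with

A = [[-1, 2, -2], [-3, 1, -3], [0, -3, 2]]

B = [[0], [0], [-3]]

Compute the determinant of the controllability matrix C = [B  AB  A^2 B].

486

AB = [[6], [9], [-6]]
A^2B = [[24], [9], [-39]]
Controllability matrix C = [B  AB  A^2B] = [[0, 6, 24], [0, 9, 9], [-3, -6, -39]]
Expanding along the first row, det(C) = 0·(9·(-39) - 9·(-6)) - 6·(0·(-39) - 9·(-3)) + 24·(0·(-6) - 9·(-3)) = 0·(-297) - 6·27 + 24·27 = 486
Since det(C) ≠ 0, rank(C) = 3 and the system is completely controllable.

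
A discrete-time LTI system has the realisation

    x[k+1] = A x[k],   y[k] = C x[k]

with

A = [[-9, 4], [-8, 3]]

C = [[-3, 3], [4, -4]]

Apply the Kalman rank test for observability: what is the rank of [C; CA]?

CA = [[3, -3], [-4, 4]]
Observability matrix O = [C; CA] = [[-3, 3], [4, -4], [3, -3], [-4, 4]]
Every row of O is a scalar multiple of row 1 = [-3, 3] (multipliers 1, -4/3, -1, 4/3), so the rows span a one-dimensional space.
O ≠ 0, hence rank(O) = 1.
rank(O) = 1 < n = 2, so the pair (A, C) is not completely observable.

1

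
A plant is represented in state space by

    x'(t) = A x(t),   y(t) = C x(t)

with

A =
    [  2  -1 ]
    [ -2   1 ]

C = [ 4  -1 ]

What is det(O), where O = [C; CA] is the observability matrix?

-10

CA = [[10, -5]]
Observability matrix O = [C; CA] = [[4, -1], [10, -5]]
det(O) = 4·(-5) - (-1)·10 = -20 - (-10) = -10
Since det(O) ≠ 0, rank(O) = 2 and the system is completely observable.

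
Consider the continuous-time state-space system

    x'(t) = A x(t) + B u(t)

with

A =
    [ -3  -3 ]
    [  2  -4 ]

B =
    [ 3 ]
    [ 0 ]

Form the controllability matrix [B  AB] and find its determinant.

AB = [[-9], [6]]
Controllability matrix C = [B  AB] = [[3, -9], [0, 6]]
det(C) = 3·6 - (-9)·0 = 18 - 0 = 18
Since det(C) ≠ 0, rank(C) = 2 and the system is completely controllable.

18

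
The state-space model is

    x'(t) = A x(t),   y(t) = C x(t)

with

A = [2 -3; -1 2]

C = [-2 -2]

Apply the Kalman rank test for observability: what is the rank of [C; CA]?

2

CA = [[-2, 2]]
Observability matrix O = [C; CA] = [[-2, -2], [-2, 2]]
det(O) = (-2)·2 - (-2)·(-2) = -4 - 4 = -8 ≠ 0, so rank(O) = 2.
rank(O) = 2 = n, so the pair (A, C) is completely observable.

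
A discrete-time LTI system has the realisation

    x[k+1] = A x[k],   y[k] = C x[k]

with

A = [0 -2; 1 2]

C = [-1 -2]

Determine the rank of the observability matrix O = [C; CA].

2

CA = [[-2, -2]]
Observability matrix O = [C; CA] = [[-1, -2], [-2, -2]]
det(O) = (-1)·(-2) - (-2)·(-2) = 2 - 4 = -2 ≠ 0, so rank(O) = 2.
rank(O) = 2 = n, so the pair (A, C) is completely observable.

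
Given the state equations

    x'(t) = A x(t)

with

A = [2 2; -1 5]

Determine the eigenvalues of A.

3, 4

det(sI - A) = s^2 - (tr A)s + det A, with tr A = 2 + 5 = 7 and det A = 2·5 - 2·(-1) = 10 - (-2) = 12.
So p(s) = det(sI - A) = s^2 - 7s + 12.
Factor s^2 - 7s + 12: two numbers with sum 7 and product 12 are 4 and 3, so s^2 - 7s + 12 = (s - 4)(s - 3).
Hence p(s) = (s - 4) (s - 3), with roots 3, 4.
At least one eigenvalue has non-negative real part, so the system is not asymptotically stable.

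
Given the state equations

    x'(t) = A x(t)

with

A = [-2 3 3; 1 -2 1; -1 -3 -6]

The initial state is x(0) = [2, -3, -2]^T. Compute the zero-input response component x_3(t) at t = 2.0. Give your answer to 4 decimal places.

det(sI - A) = s^3 - (tr A)s^2 + (M11 + M22 + M33)s - det A, where Mii is the 2×2 principal minor of A obtained by deleting row i and column i.
tr A = (-2) + (-2) + (-6) = -10; M11 = (-2)·(-6) - 1·(-3) = 12 - (-3) = 15; M22 = (-2)·(-6) - 3·(-1) = 12 - (-3) = 15; M33 = (-2)·(-2) - 3·1 = 4 - 3 = 1; sum of minors = 31.
det A = (-2)·((-2)·(-6) - 1·(-3)) - 3·(1·(-6) - 1·(-1)) + 3·(1·(-3) - (-2)·(-1)) = (-2)·15 - 3·(-5) + 3·(-5) = -30.
So p(s) = det(sI - A) = s^3 + 10s^2 + 31s + 30.
Rational-root test: any integer root divides 30. Testing small divisors, s = -2 works: p(-2) = -8 + 40 + (-62) + 30 = 0, so (s + 2) is a factor.
Dividing, p(s) = (s + 2)(s^2 + 8s + 15).
Factor s^2 + 8s + 15: two numbers with sum -8 and product 15 are -3 and -5, so s^2 + 8s + 15 = (s + 3)(s + 5).
Hence p(s) = (s + 2) (s + 3) (s + 5), with roots -5, -3, -2.
The eigenvalues -5, -3, -2 are distinct and real, so A is diagonalisable and x(t) = e^{At} x(0) = V diag(e^{λ_i t}) V^{-1} x(0), where the columns of V are the eigenvectors.
λ = -5: A - (-5)I = [[3, 3, 3], [1, 3, 1], [-1, -3, -1]]. v must be orthogonal to every row; (row 1) × (row 2) = [-6, 0, 6], so take v_1 = [1, 0, -1]^T.
λ = -3: A - (-3)I = [[1, 3, 3], [1, 1, 1], [-1, -3, -3]]. v must be orthogonal to every row; (row 1) × (row 2) = [0, 2, -2], so take v_2 = [0, -1, 1]^T.
λ = -2: A - (-2)I = [[0, 3, 3], [1, 0, 1], [-1, -3, -4]]. v must be orthogonal to every row; (row 1) × (row 2) = [3, 3, -3], so take v_3 = [1, 1, -1]^T.
V = [v_1 v_2 v_3] = [[1, 0, 1], [0, -1, 1], [-1, 1, -1]] has det V = -1, so V^{-1} = adj(V)/det V = [[0, -1, -1], [1, 0, 1], [1, 1, 1]].
Modal coordinates z(0) = V^{-1} x(0): 0·2 + (-1)·(-3) + (-1)·(-2) = 5; 1·2 + 0·(-3) + 1·(-2) = 0; 1·2 + 1·(-3) + 1·(-2) = -3; so z(0) = [5, 0, -3]^T.
x_3(t) = Σ_i (v_i)_3 · z_i(0) · e^{λ_i t} (row 3 of V times the modal terms).
x_3(2.0) = (-1)·5·e^{-5·2.0} + 1·0·e^{-3·2.0} + (-1)·(-3)·e^{-2·2.0} = (-5)·0.000045 + 0·0.002479 + 3·0.018316 = 0.0547.

0.0547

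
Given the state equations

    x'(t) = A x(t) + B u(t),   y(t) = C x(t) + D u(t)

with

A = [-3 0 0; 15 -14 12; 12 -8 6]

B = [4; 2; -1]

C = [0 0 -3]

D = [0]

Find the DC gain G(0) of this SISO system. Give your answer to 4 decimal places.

G(0) = C(-A)^{-1}B + D = -C A^{-1} B + D.
det A = -36, so A^{-1} = (1/-36)·adj(A) = [[-1/3, 0, 0], [-3/2, 1/2, -1], [-4/3, 2/3, -7/6]]
A^{-1} B = [-4/3, -4, -17/6]^T
C A^{-1} B = 17/2
G(0) = D - C A^{-1} B = 0 - (17/2) = -17/2 ≈ -8.5000

-8.5000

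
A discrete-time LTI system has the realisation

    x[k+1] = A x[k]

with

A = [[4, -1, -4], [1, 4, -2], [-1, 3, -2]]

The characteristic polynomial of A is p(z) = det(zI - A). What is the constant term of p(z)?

40

Expand det(zI - A) for the 3×3 matrix.
p(z) = z^3 - 6z^2 + 3z + 40.
(Check: constant term = det(-A) = (-1)^3 det A = 40; coefficient of z^2 = -tr A = -6.)
The constant term is 40.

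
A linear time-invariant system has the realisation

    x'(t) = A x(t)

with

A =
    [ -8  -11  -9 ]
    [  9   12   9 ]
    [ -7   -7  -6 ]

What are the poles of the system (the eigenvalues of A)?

-6, 1, 3

det(sI - A) = s^3 - (tr A)s^2 + (M11 + M22 + M33)s - det A, where Mii is the 2×2 principal minor of A obtained by deleting row i and column i.
tr A = (-8) + 12 + (-6) = -2; M11 = 12·(-6) - 9·(-7) = -72 - (-63) = -9; M22 = (-8)·(-6) - (-9)·(-7) = 48 - 63 = -15; M33 = (-8)·12 - (-11)·9 = -96 - (-99) = 3; sum of minors = -21.
det A = (-8)·(12·(-6) - 9·(-7)) - (-11)·(9·(-6) - 9·(-7)) + (-9)·(9·(-7) - 12·(-7)) = (-8)·(-9) - (-11)·9 + (-9)·21 = -18.
So p(s) = det(sI - A) = s^3 + 2s^2 - 21s + 18.
Rational-root test: any integer root divides 18. Testing small divisors, s = 1 works: p(1) = 1 + 2 + (-21) + 18 = 0, so (s - 1) is a factor.
Dividing, p(s) = (s - 1)(s^2 + 3s - 18).
Factor s^2 + 3s - 18: two numbers with sum -3 and product -18 are 3 and -6, so s^2 + 3s - 18 = (s - 3)(s + 6).
Hence p(s) = (s - 3) (s - 1) (s + 6), with roots -6, 1, 3.
At least one eigenvalue has non-negative real part, so the system is not asymptotically stable.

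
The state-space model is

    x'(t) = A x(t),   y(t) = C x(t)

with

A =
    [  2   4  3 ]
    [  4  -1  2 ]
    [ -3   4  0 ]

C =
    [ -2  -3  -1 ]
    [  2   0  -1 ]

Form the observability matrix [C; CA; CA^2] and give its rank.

3

CA = [[-13, -9, -12], [7, 4, 6]]
CA^2 = [[-26, -91, -57], [12, 48, 29]]
Observability matrix O = [C; CA; CA^2] = [[-2, -3, -1], [2, 0, -1], [-13, -9, -12], [7, 4, 6], [-26, -91, -57], [12, 48, 29]]
Take the 3×3 submatrix of O formed by rows 1, 2, 3: [[-2, -3, -1], [2, 0, -1], [-13, -9, -12]]. Its determinant is (-2)·(0·(-12) - (-1)·(-9)) - (-3)·(2·(-12) - (-1)·(-13)) + (-1)·(2·(-9) - 0·(-13)) = (-2)·(-9) - (-3)·(-37) + (-1)·(-18) = -75 ≠ 0.
So rank(O) ≥ 3; since O has 3 columns, rank(O) = 3.
rank(O) = 3 = n, so the pair (A, C) is completely observable.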